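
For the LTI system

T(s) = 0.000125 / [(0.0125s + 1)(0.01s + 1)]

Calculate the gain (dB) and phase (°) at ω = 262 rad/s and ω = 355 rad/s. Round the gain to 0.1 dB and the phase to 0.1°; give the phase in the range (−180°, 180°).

ω = 262: -97.7 dB, -142.1°; ω = 355: -102.6 dB, -151.6°

At ω = 262 rad/s:
pole (1 + j262·0.0125) = 1 + j3.275 → |·| ≈ 3.4243, ∠ ≈ 73.02°
pole (1 + j262·0.01) = 1 + j2.62 → |·| ≈ 2.8044, ∠ ≈ 69.11°
|T| = 0.000125 · 1 / (3.4243 · 2.8044) ≈ 1.3017e-05
Gain = 20 log₁₀(1.3017e-05) ≈ -97.71 dB
∠T = (0°) − (73.02° + 69.11°) = -142.13°

At ω = 355 rad/s:
pole (1 + j355·0.0125) = 1 + j4.4375 → |·| ≈ 4.5488, ∠ ≈ 77.30°
pole (1 + j355·0.01) = 1 + j3.55 → |·| ≈ 3.6882, ∠ ≈ 74.27°
|T| = 0.000125 · 1 / (4.5488 · 3.6882) ≈ 7.4507e-06
Gain = 20 log₁₀(7.4507e-06) ≈ -102.56 dB
∠T = (0°) − (77.30° + 74.27°) = -151.57°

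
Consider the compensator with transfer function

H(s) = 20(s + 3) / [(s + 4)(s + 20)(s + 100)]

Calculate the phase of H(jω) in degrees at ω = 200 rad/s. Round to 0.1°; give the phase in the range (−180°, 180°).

-147.4°

At s = jω = j200:
zero (s+3): 3 + j200 → |·| = √(3²+200²) = √40009 ≈ 200.02, ∠ = arctan(200/3) ≈ 89.14°
pole (s+4): 4 + j200 → |·| = √(4²+200²) = √40016 ≈ 200.04, ∠ = arctan(200/4) ≈ 88.85°
pole (s+20): 20 + j200 → |·| = √(20²+200²) = √40400 ≈ 201, ∠ = arctan(200/20) ≈ 84.29°
pole (s+100): 100 + j200 → |·| = √(100²+200²) = √50000 ≈ 223.61, ∠ = arctan(200/100) ≈ 63.43°
∠H = 89.14° − 236.57° = -147.43°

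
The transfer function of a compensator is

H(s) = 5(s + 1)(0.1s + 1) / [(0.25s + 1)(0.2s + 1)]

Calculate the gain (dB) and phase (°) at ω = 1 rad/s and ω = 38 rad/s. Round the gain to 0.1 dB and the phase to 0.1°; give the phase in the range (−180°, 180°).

ω = 1: 16.6 dB, 25.4°; ω = 38: 20.2 dB, -2.7°

At ω = 1 rad/s:
zero (1 + j1·1) = 1 + j1 → |·| ≈ 1.4142, ∠ ≈ 45.00°
zero (1 + j1·0.1) = 1 + j0.1 → |·| ≈ 1.005, ∠ ≈ 5.71°
pole (1 + j1·0.25) = 1 + j0.25 → |·| ≈ 1.0308, ∠ ≈ 14.04°
pole (1 + j1·0.2) = 1 + j0.2 → |·| ≈ 1.0198, ∠ ≈ 11.31°
|H| = 5 · 1.4142 · 1.005 / (1.0308 · 1.0198) ≈ 6.7602
Gain = 20 log₁₀(6.7602) ≈ 16.60 dB
∠H = (45.00° + 5.71°) − (14.04° + 11.31°) = 25.36°

At ω = 38 rad/s:
zero (1 + j38·1) = 1 + j38 → |·| ≈ 38.013, ∠ ≈ 88.49°
zero (1 + j38·0.1) = 1 + j3.8 → |·| ≈ 3.9294, ∠ ≈ 75.26°
pole (1 + j38·0.25) = 1 + j9.5 → |·| ≈ 9.5525, ∠ ≈ 83.99°
pole (1 + j38·0.2) = 1 + j7.6 → |·| ≈ 7.6655, ∠ ≈ 82.50°
|H| = 5 · 38.013 · 3.9294 / (9.5525 · 7.6655) ≈ 10.199
Gain = 20 log₁₀(10.199) ≈ 20.17 dB
∠H = (88.49° + 75.26°) − (83.99° + 82.50°) = -2.74°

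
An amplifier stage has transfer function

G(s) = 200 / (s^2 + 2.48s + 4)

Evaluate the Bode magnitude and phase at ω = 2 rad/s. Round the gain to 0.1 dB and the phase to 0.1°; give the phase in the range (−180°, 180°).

At s = jω = j2:
quadratic: (j2)² + 2.48·j2 + 4 = 0 + j4.96 → |·| ≈ 4.96, ∠ ≈ 90.00°
|G| = 200 / 4.96 ≈ 40.323
Gain = 20 log₁₀(40.323) ≈ 32.11 dB
∠G = 0.00° − 90.00° = -90.00°

32.1 dB, -90.0°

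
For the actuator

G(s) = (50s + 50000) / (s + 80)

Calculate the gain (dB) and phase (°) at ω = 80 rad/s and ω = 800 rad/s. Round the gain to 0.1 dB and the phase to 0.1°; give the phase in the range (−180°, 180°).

ω = 80: 52.9 dB, -40.4°; ω = 800: 38.0 dB, -45.6°

Substitute s = j80:
Numerator: 50(j80) + 50000 = 50000 + j4000
Denominator: (j80) + 80 = 80 + j80
|N| = √(50000² + 4000²) ≈ 50160, ∠N ≈ 4.57°
|D| = √(80² + 80²) ≈ 113.14, ∠D ≈ 45.00°
|G| = 50160 / 113.14 ≈ 443.34
Gain = 20 log₁₀(443.34) ≈ 52.93 dB
∠G = 4.57° − 45.00° = -40.43°

Substitute s = j800:
Numerator: 50(j800) + 50000 = 50000 + j40000
Denominator: (j800) + 80 = 80 + j800
|N| = √(50000² + 40000²) ≈ 64031, ∠N ≈ 38.66°
|D| = √(80² + 800²) ≈ 803.99, ∠D ≈ 84.29°
|G| = 64031 / 803.99 ≈ 79.642
Gain = 20 log₁₀(79.642) ≈ 38.02 dB
∠G = 38.66° − 84.29° = -45.63°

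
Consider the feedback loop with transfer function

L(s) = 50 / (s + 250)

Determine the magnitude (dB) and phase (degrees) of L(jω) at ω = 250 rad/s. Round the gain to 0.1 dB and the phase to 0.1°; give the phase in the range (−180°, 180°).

At s = jω = j250:
pole (s+250): 250 + j250 → |·| = √(250²+250²) = √125000 ≈ 353.55, ∠ = arctan(250/250) ≈ 45.00°
|L| = 50 / 353.55 ≈ 0.14142
Gain = 20 log₁₀(0.14142) ≈ -16.99 dB
∠L = 0.00° − 45.00° = -45.00°

-17.0 dB, -45.0°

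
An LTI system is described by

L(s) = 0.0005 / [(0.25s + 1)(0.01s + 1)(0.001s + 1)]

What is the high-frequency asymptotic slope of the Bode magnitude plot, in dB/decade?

-60 dB/decade

Each pole contributes −20 dB/decade at high frequency; each zero contributes +20 dB/decade.
Net: 0 zero(s) − 3 pole(s) → -60 dB/decade.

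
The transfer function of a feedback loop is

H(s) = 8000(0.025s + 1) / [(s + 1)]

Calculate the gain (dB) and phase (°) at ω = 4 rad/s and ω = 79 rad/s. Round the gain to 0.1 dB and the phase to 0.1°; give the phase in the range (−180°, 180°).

At ω = 4 rad/s:
zero (1 + j4·0.025) = 1 + j0.1 → |·| ≈ 1.005, ∠ ≈ 5.71°
pole (1 + j4·1) = 1 + j4 → |·| ≈ 4.1231, ∠ ≈ 75.96°
|H| = 8000 · 1.005 / (4.1231) ≈ 1950
Gain = 20 log₁₀(1950) ≈ 65.80 dB
∠H = (5.71°) − (75.96°) = -70.25°

At ω = 79 rad/s:
zero (1 + j79·0.025) = 1 + j1.975 → |·| ≈ 2.2137, ∠ ≈ 63.15°
pole (1 + j79·1) = 1 + j79 → |·| ≈ 79.006, ∠ ≈ 89.27°
|H| = 8000 · 2.2137 / (79.006) ≈ 224.16
Gain = 20 log₁₀(224.16) ≈ 47.01 dB
∠H = (63.15°) − (89.27°) = -26.12°

ω = 4: 65.8 dB, -70.3°; ω = 79: 47.0 dB, -26.1°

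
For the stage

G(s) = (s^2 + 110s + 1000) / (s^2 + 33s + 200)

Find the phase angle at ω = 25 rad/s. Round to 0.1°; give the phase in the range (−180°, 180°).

Substitute s = j25:
Numerator: (j25)^2 + 110(j25) + 1000 = 375 + j2750
Denominator: (j25)^2 + 33(j25) + 200 = -425 + j825
|N| = √(375² + 2750²) ≈ 2775.5, ∠N ≈ 82.23°
|D| = √(425² + 825²) ≈ 928.04, ∠D ≈ 117.26°
∠G = 82.23° − 117.26° = -35.03°

-35.0°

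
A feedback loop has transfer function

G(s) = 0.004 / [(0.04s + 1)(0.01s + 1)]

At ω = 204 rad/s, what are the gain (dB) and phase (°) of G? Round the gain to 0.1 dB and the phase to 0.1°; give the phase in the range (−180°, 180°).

At ω = 204 rad/s:
pole (1 + j204·0.04) = 1 + j8.16 → |·| ≈ 8.221, ∠ ≈ 83.01°
pole (1 + j204·0.01) = 1 + j2.04 → |·| ≈ 2.2719, ∠ ≈ 63.89°
|G| = 0.004 · 1 / (8.221 · 2.2719) ≈ 0.00021416
Gain = 20 log₁₀(0.00021416) ≈ -73.39 dB
∠G = (0°) − (83.01° + 63.89°) = -146.90°

-73.4 dB, -146.9°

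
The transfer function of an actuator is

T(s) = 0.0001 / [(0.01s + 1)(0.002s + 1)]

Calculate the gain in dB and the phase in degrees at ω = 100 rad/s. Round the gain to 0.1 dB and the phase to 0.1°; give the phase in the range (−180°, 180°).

At ω = 100 rad/s:
pole (1 + j100·0.01) = 1 + j1 → |·| ≈ 1.4142, ∠ ≈ 45.00°
pole (1 + j100·0.002) = 1 + j0.2 → |·| ≈ 1.0198, ∠ ≈ 11.31°
|T| = 0.0001 · 1 / (1.4142 · 1.0198) ≈ 6.9338e-05
Gain = 20 log₁₀(6.9338e-05) ≈ -83.18 dB
∠T = (0°) − (45.00° + 11.31°) = -56.31°

-83.2 dB, -56.3°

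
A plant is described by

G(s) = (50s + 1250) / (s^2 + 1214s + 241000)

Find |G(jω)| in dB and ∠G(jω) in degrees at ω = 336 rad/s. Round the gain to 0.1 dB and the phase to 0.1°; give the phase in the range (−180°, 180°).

-28.1 dB, 13.2°

Substitute s = j336:
Numerator: 50(j336) + 1250 = 1250 + j16800
Denominator: (j336)^2 + 1214(j336) + 241000 = 128104 + j407904
|N| = √(1250² + 16800²) ≈ 16846, ∠N ≈ 85.74°
|D| = √(128104² + 407904²) ≈ 4.2755e+05, ∠D ≈ 72.56°
|G| = 16846 / 4.2755e+05 ≈ 0.039401
Gain = 20 log₁₀(0.039401) ≈ -28.09 dB
∠G = 85.74° − 72.56° = 13.18°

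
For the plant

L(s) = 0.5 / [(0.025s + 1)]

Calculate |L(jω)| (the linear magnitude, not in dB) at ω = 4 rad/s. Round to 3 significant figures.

0.498

At ω = 4 rad/s:
pole (1 + j4·0.025) = 1 + j0.1 → |·| ≈ 1.005, ∠ ≈ 5.71°
|L| = 0.5 · 1 / (1.005) ≈ 0.49751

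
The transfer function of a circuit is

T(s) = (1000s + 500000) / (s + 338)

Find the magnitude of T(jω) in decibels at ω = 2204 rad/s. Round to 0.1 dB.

60.1 dB

Substitute s = j2204:
Numerator: 1000(j2204) + 500000 = 500000 + j2204000
Denominator: (j2204) + 338 = 338 + j2204
|N| = √(500000² + 2204000²) ≈ 2.26e+06, ∠N ≈ 77.22°
|D| = √(338² + 2204²) ≈ 2229.8, ∠D ≈ 81.28°
|T| = 2.26e+06 / 2229.8 ≈ 1013.5
Gain = 20 log₁₀(1013.5) ≈ 60.12 dB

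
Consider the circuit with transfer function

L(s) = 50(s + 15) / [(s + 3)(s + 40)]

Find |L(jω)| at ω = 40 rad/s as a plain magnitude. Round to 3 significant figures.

At s = jω = j40:
zero (s+15): 15 + j40 → |·| = √(15²+40²) = √1825 ≈ 42.72, ∠ = arctan(40/15) ≈ 69.44°
pole (s+3): 3 + j40 → |·| = √(3²+40²) = √1609 ≈ 40.112, ∠ = arctan(40/3) ≈ 85.71°
pole (s+40): 40 + j40 → |·| = √(40²+40²) = √3200 ≈ 56.569, ∠ = arctan(40/40) ≈ 45.00°
|L| = 50 · 42.72 / 2269.1 ≈ 0.94134

0.941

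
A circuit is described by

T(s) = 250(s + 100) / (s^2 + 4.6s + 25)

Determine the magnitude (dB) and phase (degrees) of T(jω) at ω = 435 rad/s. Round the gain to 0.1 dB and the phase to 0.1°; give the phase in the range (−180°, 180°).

At s = jω = j435:
zero (s+100): 100 + j435 → |·| = √(100²+435²) = √199225 ≈ 446.35, ∠ = arctan(435/100) ≈ 77.05°
quadratic: (j435)² + 4.6·j435 + 25 = -189200 + j2001 → |·| ≈ 1.8921e+05, ∠ ≈ 179.39°
|T| = 250 · 446.35 / 1.8921e+05 ≈ 0.58975
Gain = 20 log₁₀(0.58975) ≈ -4.59 dB
∠T = 77.05° − 179.39° = -102.34°

-4.6 dB, -102.3°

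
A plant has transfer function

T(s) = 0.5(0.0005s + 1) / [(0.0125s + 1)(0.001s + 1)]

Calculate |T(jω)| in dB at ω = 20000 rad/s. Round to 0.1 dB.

-60.0 dB

At ω = 20000 rad/s:
zero (1 + j20000·0.0005) = 1 + j10 → |·| ≈ 10.05, ∠ ≈ 84.29°
pole (1 + j20000·0.0125) = 1 + j250 → |·| ≈ 250, ∠ ≈ 89.77°
pole (1 + j20000·0.001) = 1 + j20 → |·| ≈ 20.025, ∠ ≈ 87.14°
|T| = 0.5 · 10.05 / (250 · 20.025) ≈ 0.0010037
Gain = 20 log₁₀(0.0010037) ≈ -59.97 dB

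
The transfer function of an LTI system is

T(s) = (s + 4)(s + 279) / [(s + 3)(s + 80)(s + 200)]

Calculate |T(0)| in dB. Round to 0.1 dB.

-32.7 dB

T(0) = 1·4·279 / (3·80·200) ≈ 0.02325
20 log₁₀(0.02325) ≈ -32.67 dB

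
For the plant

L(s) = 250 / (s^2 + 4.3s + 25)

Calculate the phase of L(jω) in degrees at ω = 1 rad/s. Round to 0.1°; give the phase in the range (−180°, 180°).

-10.2°

At s = jω = j1:
quadratic: (j1)² + 4.3·j1 + 25 = 24 + j4.3 → |·| ≈ 24.382, ∠ ≈ 10.16°
∠L = 0.00° − 10.16° = -10.16°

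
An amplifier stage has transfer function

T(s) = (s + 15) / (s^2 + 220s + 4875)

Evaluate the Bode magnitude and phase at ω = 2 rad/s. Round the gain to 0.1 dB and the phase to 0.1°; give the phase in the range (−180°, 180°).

Substitute s = j2:
Numerator: (j2) + 15 = 15 + j2
Denominator: (j2)^2 + 220(j2) + 4875 = 4871 + j440
|N| = √(15² + 2²) ≈ 15.133, ∠N ≈ 7.59°
|D| = √(4871² + 440²) ≈ 4890.8, ∠D ≈ 5.16°
|T| = 15.133 / 4890.8 ≈ 0.0030942
Gain = 20 log₁₀(0.0030942) ≈ -50.19 dB
∠T = 7.59° − 5.16° = 2.43°

-50.2 dB, 2.4°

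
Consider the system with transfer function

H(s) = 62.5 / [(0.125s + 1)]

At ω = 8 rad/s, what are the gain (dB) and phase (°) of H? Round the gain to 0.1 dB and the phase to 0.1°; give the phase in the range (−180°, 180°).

32.9 dB, -45.0°

At ω = 8 rad/s:
pole (1 + j8·0.125) = 1 + j1 → |·| ≈ 1.4142, ∠ ≈ 45.00°
|H| = 62.5 · 1 / (1.4142) ≈ 44.195
Gain = 20 log₁₀(44.195) ≈ 32.91 dB
∠H = (0°) − (45.00°) = -45.00°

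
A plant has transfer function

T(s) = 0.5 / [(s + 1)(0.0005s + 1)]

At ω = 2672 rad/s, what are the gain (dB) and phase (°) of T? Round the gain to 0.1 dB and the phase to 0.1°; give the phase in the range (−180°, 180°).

-79.0 dB, -143.2°

At ω = 2672 rad/s:
pole (1 + j2672·1) = 1 + j2672 → |·| ≈ 2672, ∠ ≈ 89.98°
pole (1 + j2672·0.0005) = 1 + j1.336 → |·| ≈ 1.6688, ∠ ≈ 53.19°
|T| = 0.5 · 1 / (2672 · 1.6688) ≈ 0.00011213
Gain = 20 log₁₀(0.00011213) ≈ -79.01 dB
∠T = (0°) − (89.98° + 53.19°) = -143.17°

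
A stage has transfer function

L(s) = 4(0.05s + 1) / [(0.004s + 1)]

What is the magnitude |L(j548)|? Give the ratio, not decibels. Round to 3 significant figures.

At ω = 548 rad/s:
zero (1 + j548·0.05) = 1 + j27.4 → |·| ≈ 27.418, ∠ ≈ 87.91°
pole (1 + j548·0.004) = 1 + j2.192 → |·| ≈ 2.4093, ∠ ≈ 65.48°
|L| = 4 · 27.418 / (2.4093) ≈ 45.52

45.5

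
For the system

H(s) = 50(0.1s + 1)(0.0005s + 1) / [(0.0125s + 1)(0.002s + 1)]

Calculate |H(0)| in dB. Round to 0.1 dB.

34.0 dB

H(0) = 50 · 1 / 1 = 50
20 log₁₀(50) ≈ 33.98 dB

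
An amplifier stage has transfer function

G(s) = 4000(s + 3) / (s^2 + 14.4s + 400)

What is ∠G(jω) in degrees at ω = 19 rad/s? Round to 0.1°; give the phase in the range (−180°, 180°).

-0.9°

At s = jω = j19:
zero (s+3): 3 + j19 → |·| = √(3²+19²) = √370 ≈ 19.235, ∠ = arctan(19/3) ≈ 81.03°
quadratic: (j19)² + 14.4·j19 + 400 = 39 + j273.6 → |·| ≈ 276.37, ∠ ≈ 81.89°
∠G = 81.03° − 81.89° = -0.86°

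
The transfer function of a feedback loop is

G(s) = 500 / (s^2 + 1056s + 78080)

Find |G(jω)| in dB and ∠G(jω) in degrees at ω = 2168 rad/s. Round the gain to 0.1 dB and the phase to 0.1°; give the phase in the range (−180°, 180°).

Substitute s = j2168:
Numerator: 500 = 500 + j0
Denominator: (j2168)^2 + 1056(j2168) + 78080 = -4622144 + j2289408
|N| = √(500² + 0²) ≈ 500, ∠N ≈ 0.00°
|D| = √(4622144² + 2289408²) ≈ 5.1581e+06, ∠D ≈ 153.65°
|G| = 500 / 5.1581e+06 ≈ 9.6935e-05
Gain = 20 log₁₀(9.6935e-05) ≈ -80.27 dB
∠G = 0.00° − 153.65° = -153.65°

-80.3 dB, -153.7°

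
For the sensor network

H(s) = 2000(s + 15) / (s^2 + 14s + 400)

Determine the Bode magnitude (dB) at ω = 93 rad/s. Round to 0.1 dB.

27.1 dB

At s = jω = j93:
zero (s+15): 15 + j93 → |·| = √(15²+93²) = √8874 ≈ 94.202, ∠ = arctan(93/15) ≈ 80.84°
quadratic: (j93)² + 14·j93 + 400 = -8249 + j1302 → |·| ≈ 8351.1, ∠ ≈ 171.03°
|H| = 2000 · 94.202 / 8351.1 ≈ 22.56
Gain = 20 log₁₀(22.56) ≈ 27.07 dB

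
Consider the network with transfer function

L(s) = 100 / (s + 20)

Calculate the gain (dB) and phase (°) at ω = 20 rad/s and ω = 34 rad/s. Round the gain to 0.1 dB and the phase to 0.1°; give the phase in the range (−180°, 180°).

Substitute s = j20:
Numerator: 100 = 100 + j0
Denominator: (j20) + 20 = 20 + j20
|N| = √(100² + 0²) ≈ 100, ∠N ≈ 0.00°
|D| = √(20² + 20²) ≈ 28.284, ∠D ≈ 45.00°
|L| = 100 / 28.284 ≈ 3.5356
Gain = 20 log₁₀(3.5356) ≈ 10.97 dB
∠L = 0.00° − 45.00° = -45.00°

Substitute s = j34:
Numerator: 100 = 100 + j0
Denominator: (j34) + 20 = 20 + j34
|N| = √(100² + 0²) ≈ 100, ∠N ≈ 0.00°
|D| = √(20² + 34²) ≈ 39.446, ∠D ≈ 59.53°
|L| = 100 / 39.446 ≈ 2.5351
Gain = 20 log₁₀(2.5351) ≈ 8.08 dB
∠L = 0.00° − 59.53° = -59.53°

ω = 20: 11.0 dB, -45.0°; ω = 34: 8.1 dB, -59.5°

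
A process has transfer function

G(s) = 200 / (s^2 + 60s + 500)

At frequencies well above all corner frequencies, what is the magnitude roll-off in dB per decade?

-40 dB/decade

Each pole contributes −20 dB/decade at high frequency; each zero contributes +20 dB/decade.
Net: 0 zero(s) − 2 pole(s) → -40 dB/decade.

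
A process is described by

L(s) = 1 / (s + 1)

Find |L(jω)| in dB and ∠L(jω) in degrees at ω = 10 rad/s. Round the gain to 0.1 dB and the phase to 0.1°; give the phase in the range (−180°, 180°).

At s = jω = j10:
pole (s+1): 1 + j10 → |·| = √(1²+10²) = √101 ≈ 10.05, ∠ = arctan(10/1) ≈ 84.29°
|L| = 1 / 10.05 ≈ 0.099502
Gain = 20 log₁₀(0.099502) ≈ -20.04 dB
∠L = 0.00° − 84.29° = -84.29°

-20.0 dB, -84.3°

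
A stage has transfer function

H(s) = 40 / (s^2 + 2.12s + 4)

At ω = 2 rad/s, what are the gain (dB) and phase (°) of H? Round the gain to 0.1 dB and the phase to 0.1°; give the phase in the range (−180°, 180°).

19.5 dB, -90.0°

At s = jω = j2:
quadratic: (j2)² + 2.12·j2 + 4 = 0 + j4.24 → |·| ≈ 4.24, ∠ ≈ 90.00°
|H| = 40 / 4.24 ≈ 9.434
Gain = 20 log₁₀(9.434) ≈ 19.49 dB
∠H = 0.00° − 90.00° = -90.00°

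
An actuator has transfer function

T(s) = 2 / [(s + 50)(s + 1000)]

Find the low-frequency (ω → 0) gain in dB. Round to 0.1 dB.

T(0) = 2 / (50·1000) = 4e-05
20 log₁₀(4e-05) ≈ -87.96 dB

-88.0 dB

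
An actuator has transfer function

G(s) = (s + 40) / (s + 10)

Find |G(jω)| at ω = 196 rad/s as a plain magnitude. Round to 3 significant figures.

1.02

At s = jω = j196:
zero (s+40): 40 + j196 → |·| = √(40²+196²) = √40016 ≈ 200.04, ∠ = arctan(196/40) ≈ 78.47°
pole (s+10): 10 + j196 → |·| = √(10²+196²) = √38516 ≈ 196.25, ∠ = arctan(196/10) ≈ 87.08°
|G| = 1 · 200.04 / 196.25 ≈ 1.0193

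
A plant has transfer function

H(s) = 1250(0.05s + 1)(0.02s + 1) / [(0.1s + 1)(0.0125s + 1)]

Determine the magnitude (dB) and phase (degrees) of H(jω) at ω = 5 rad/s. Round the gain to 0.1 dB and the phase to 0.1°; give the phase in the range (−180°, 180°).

At ω = 5 rad/s:
zero (1 + j5·0.05) = 1 + j0.25 → |·| ≈ 1.0308, ∠ ≈ 14.04°
zero (1 + j5·0.02) = 1 + j0.1 → |·| ≈ 1.005, ∠ ≈ 5.71°
pole (1 + j5·0.1) = 1 + j0.5 → |·| ≈ 1.118, ∠ ≈ 26.57°
pole (1 + j5·0.0125) = 1 + j0.0625 → |·| ≈ 1.002, ∠ ≈ 3.58°
|H| = 1250 · 1.0308 · 1.005 / (1.118 · 1.002) ≈ 1156
Gain = 20 log₁₀(1156) ≈ 61.26 dB
∠H = (14.04° + 5.71°) − (26.57° + 3.58°) = -10.40°

61.3 dB, -10.4°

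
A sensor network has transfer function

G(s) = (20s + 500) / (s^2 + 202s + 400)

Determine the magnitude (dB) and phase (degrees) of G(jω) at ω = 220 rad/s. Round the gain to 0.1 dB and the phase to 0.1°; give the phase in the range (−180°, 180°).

-23.4 dB, -53.7°

Substitute s = j220:
Numerator: 20(j220) + 500 = 500 + j4400
Denominator: (j220)^2 + 202(j220) + 400 = -48000 + j44440
|N| = √(500² + 4400²) ≈ 4428.3, ∠N ≈ 83.52°
|D| = √(48000² + 44440²) ≈ 65413, ∠D ≈ 137.21°
|G| = 4428.3 / 65413 ≈ 0.067698
Gain = 20 log₁₀(0.067698) ≈ -23.39 dB
∠G = 83.52° − 137.21° = -53.69°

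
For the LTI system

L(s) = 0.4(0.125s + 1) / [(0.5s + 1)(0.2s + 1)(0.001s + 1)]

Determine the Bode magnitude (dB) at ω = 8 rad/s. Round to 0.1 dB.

At ω = 8 rad/s:
zero (1 + j8·0.125) = 1 + j1 → |·| ≈ 1.4142, ∠ ≈ 45.00°
pole (1 + j8·0.5) = 1 + j4 → |·| ≈ 4.1231, ∠ ≈ 75.96°
pole (1 + j8·0.2) = 1 + j1.6 → |·| ≈ 1.8868, ∠ ≈ 57.99°
pole (1 + j8·0.001) = 1 + j0.008 → |·| ≈ 1, ∠ ≈ 0.46°
|L| = 0.4 · 1.4142 / (4.1231 · 1.8868 · 1) ≈ 0.072715
Gain = 20 log₁₀(0.072715) ≈ -22.77 dB

-22.8 dB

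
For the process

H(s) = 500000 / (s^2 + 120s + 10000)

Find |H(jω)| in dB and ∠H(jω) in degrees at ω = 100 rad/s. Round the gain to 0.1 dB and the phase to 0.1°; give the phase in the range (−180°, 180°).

At s = jω = j100:
quadratic: (j100)² + 120·j100 + 10000 = 0 + j12000 → |·| ≈ 12000, ∠ ≈ 90.00°
|H| = 500000 / 12000 ≈ 41.667
Gain = 20 log₁₀(41.667) ≈ 32.40 dB
∠H = 0.00° − 90.00° = -90.00°

32.4 dB, -90.0°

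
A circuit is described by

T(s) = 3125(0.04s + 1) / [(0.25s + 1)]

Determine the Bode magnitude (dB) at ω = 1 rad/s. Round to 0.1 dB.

At ω = 1 rad/s:
zero (1 + j1·0.04) = 1 + j0.04 → |·| ≈ 1.0008, ∠ ≈ 2.29°
pole (1 + j1·0.25) = 1 + j0.25 → |·| ≈ 1.0308, ∠ ≈ 14.04°
|T| = 3125 · 1.0008 / (1.0308) ≈ 3034.1
Gain = 20 log₁₀(3034.1) ≈ 69.64 dB

69.6 dB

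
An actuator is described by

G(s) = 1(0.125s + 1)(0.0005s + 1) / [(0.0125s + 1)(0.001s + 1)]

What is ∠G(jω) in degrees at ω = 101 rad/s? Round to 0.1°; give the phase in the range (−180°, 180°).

31.0°

At ω = 101 rad/s:
zero (1 + j101·0.125) = 1 + j12.625 → |·| ≈ 12.665, ∠ ≈ 85.47°
zero (1 + j101·0.0005) = 1 + j0.0505 → |·| ≈ 1.0013, ∠ ≈ 2.89°
pole (1 + j101·0.0125) = 1 + j1.2625 → |·| ≈ 1.6106, ∠ ≈ 51.62°
pole (1 + j101·0.001) = 1 + j0.101 → |·| ≈ 1.0051, ∠ ≈ 5.77°
∠G = (85.47° + 2.89°) − (51.62° + 5.77°) = 30.97°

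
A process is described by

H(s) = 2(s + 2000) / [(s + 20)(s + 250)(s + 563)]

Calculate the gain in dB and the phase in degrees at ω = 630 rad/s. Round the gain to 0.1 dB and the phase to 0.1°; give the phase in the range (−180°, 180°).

-98.7 dB, 172.7°

At s = jω = j630:
zero (s+2000): 2000 + j630 → |·| = √(2000²+630²) = √4396900 ≈ 2096.9, ∠ = arctan(630/2000) ≈ 17.48°
pole (s+20): 20 + j630 → |·| = √(20²+630²) = √397300 ≈ 630.32, ∠ = arctan(630/20) ≈ 88.18°
pole (s+250): 250 + j630 → |·| = √(250²+630²) = √459400 ≈ 677.79, ∠ = arctan(630/250) ≈ 68.36°
pole (s+563): 563 + j630 → |·| = √(563²+630²) = √713869 ≈ 844.91, ∠ = arctan(630/563) ≈ 48.21°
|H| = 2 · 2096.9 / 3.6097e+08 ≈ 1.1618e-05
Gain = 20 log₁₀(1.1618e-05) ≈ -98.70 dB
∠H = 17.48° − 204.75° = -187.27° ≡ 172.73° (principal value)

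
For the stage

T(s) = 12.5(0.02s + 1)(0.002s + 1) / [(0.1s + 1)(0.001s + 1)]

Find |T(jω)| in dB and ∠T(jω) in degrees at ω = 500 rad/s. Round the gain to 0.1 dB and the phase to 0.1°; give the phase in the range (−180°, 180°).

At ω = 500 rad/s:
zero (1 + j500·0.02) = 1 + j10 → |·| ≈ 10.05, ∠ ≈ 84.29°
zero (1 + j500·0.002) = 1 + j1 → |·| ≈ 1.4142, ∠ ≈ 45.00°
pole (1 + j500·0.1) = 1 + j50 → |·| ≈ 50.01, ∠ ≈ 88.85°
pole (1 + j500·0.001) = 1 + j0.5 → |·| ≈ 1.118, ∠ ≈ 26.57°
|T| = 12.5 · 10.05 · 1.4142 / (50.01 · 1.118) ≈ 3.1775
Gain = 20 log₁₀(3.1775) ≈ 10.04 dB
∠T = (84.29° + 45.00°) − (88.85° + 26.57°) = 13.87°

10.0 dB, 13.9°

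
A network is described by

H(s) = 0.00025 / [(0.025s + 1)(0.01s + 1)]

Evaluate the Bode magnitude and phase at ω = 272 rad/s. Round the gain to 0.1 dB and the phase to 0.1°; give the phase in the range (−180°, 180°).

At ω = 272 rad/s:
pole (1 + j272·0.025) = 1 + j6.8 → |·| ≈ 6.8731, ∠ ≈ 81.63°
pole (1 + j272·0.01) = 1 + j2.72 → |·| ≈ 2.898, ∠ ≈ 69.81°
|H| = 0.00025 · 1 / (6.8731 · 2.898) ≈ 1.2551e-05
Gain = 20 log₁₀(1.2551e-05) ≈ -98.03 dB
∠H = (0°) − (81.63° + 69.81°) = -151.44°

-98.0 dB, -151.4°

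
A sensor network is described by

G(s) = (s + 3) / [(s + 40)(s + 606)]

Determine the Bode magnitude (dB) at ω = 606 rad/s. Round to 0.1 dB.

At s = jω = j606:
zero (s+3): 3 + j606 → |·| = √(3²+606²) = √367245 ≈ 606.01, ∠ = arctan(606/3) ≈ 89.72°
pole (s+40): 40 + j606 → |·| = √(40²+606²) = √368836 ≈ 607.32, ∠ = arctan(606/40) ≈ 86.22°
pole (s+606): 606 + j606 → |·| = √(606²+606²) = √734472 ≈ 857.01, ∠ = arctan(606/606) ≈ 45.00°
|G| = 1 · 606.01 / 5.2048e+05 ≈ 0.0011643
Gain = 20 log₁₀(0.0011643) ≈ -58.68 dB

-58.7 dB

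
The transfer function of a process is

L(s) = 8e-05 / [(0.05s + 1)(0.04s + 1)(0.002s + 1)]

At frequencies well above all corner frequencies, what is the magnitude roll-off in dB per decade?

Each pole contributes −20 dB/decade at high frequency; each zero contributes +20 dB/decade.
Net: 0 zero(s) − 3 pole(s) → -60 dB/decade.

-60 dB/decade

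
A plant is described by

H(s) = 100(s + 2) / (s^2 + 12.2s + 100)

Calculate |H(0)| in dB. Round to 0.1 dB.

6.0 dB

H(0) = 100·2 / 100 = 2
20 log₁₀(2) ≈ 6.02 dB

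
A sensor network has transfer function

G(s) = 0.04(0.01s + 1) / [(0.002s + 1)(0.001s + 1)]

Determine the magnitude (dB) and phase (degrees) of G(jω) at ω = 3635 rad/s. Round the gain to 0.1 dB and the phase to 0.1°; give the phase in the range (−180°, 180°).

At ω = 3635 rad/s:
zero (1 + j3635·0.01) = 1 + j36.35 → |·| ≈ 36.364, ∠ ≈ 88.42°
pole (1 + j3635·0.002) = 1 + j7.27 → |·| ≈ 7.3385, ∠ ≈ 82.17°
pole (1 + j3635·0.001) = 1 + j3.635 → |·| ≈ 3.77, ∠ ≈ 74.62°
|G| = 0.04 · 36.364 / (7.3385 · 3.77) ≈ 0.052575
Gain = 20 log₁₀(0.052575) ≈ -25.58 dB
∠G = (88.42°) − (82.17° + 74.62°) = -68.37°

-25.6 dB, -68.4°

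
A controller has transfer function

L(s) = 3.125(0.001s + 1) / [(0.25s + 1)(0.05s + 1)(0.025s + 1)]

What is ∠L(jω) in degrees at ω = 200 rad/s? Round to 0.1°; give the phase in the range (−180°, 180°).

At ω = 200 rad/s:
zero (1 + j200·0.001) = 1 + j0.2 → |·| ≈ 1.0198, ∠ ≈ 11.31°
pole (1 + j200·0.25) = 1 + j50 → |·| ≈ 50.01, ∠ ≈ 88.85°
pole (1 + j200·0.05) = 1 + j10 → |·| ≈ 10.05, ∠ ≈ 84.29°
pole (1 + j200·0.025) = 1 + j5 → |·| ≈ 5.099, ∠ ≈ 78.69°
∠L = (11.31°) − (88.85° + 84.29° + 78.69°) = -240.52° ≡ 119.48° (principal value)

119.5°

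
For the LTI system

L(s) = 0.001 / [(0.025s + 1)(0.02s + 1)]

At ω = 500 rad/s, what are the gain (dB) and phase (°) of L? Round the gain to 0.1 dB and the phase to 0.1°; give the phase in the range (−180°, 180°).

At ω = 500 rad/s:
pole (1 + j500·0.025) = 1 + j12.5 → |·| ≈ 12.54, ∠ ≈ 85.43°
pole (1 + j500·0.02) = 1 + j10 → |·| ≈ 10.05, ∠ ≈ 84.29°
|L| = 0.001 · 1 / (12.54 · 10.05) ≈ 7.9348e-06
Gain = 20 log₁₀(7.9348e-06) ≈ -102.01 dB
∠L = (0°) − (85.43° + 84.29°) = -169.72°

-102.0 dB, -169.7°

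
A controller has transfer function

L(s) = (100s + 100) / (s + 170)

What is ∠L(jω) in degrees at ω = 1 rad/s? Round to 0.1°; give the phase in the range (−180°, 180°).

Substitute s = j1:
Numerator: 100(j1) + 100 = 100 + j100
Denominator: (j1) + 170 = 170 + j1
|N| = √(100² + 100²) ≈ 141.42, ∠N ≈ 45.00°
|D| = √(170² + 1²) ≈ 170, ∠D ≈ 0.34°
∠L = 45.00° − 0.34° = 44.66°

44.7°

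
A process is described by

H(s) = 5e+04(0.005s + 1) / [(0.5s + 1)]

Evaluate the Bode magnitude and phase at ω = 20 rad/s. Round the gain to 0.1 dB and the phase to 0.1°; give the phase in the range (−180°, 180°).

At ω = 20 rad/s:
zero (1 + j20·0.005) = 1 + j0.1 → |·| ≈ 1.005, ∠ ≈ 5.71°
pole (1 + j20·0.5) = 1 + j10 → |·| ≈ 10.05, ∠ ≈ 84.29°
|H| = 5e+04 · 1.005 / (10.05) ≈ 5000
Gain = 20 log₁₀(5000) ≈ 73.98 dB
∠H = (5.71°) − (84.29°) = -78.58°

74.0 dB, -78.6°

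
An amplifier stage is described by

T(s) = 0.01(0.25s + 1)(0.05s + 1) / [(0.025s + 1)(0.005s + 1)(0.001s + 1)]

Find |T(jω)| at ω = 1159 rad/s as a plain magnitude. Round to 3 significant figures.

0.643

At ω = 1159 rad/s:
zero (1 + j1159·0.25) = 1 + j289.75 → |·| ≈ 289.75, ∠ ≈ 89.80°
zero (1 + j1159·0.05) = 1 + j57.95 → |·| ≈ 57.959, ∠ ≈ 89.01°
pole (1 + j1159·0.025) = 1 + j28.975 → |·| ≈ 28.992, ∠ ≈ 88.02°
pole (1 + j1159·0.005) = 1 + j5.795 → |·| ≈ 5.8806, ∠ ≈ 80.21°
pole (1 + j1159·0.001) = 1 + j1.159 → |·| ≈ 1.5308, ∠ ≈ 49.21°
|T| = 0.01 · 289.75 · 57.959 / (28.992 · 5.8806 · 1.5308) ≈ 0.64347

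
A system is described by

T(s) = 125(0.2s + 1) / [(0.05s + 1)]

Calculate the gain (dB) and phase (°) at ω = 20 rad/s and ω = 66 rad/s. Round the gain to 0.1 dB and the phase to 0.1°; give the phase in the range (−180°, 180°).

At ω = 20 rad/s:
zero (1 + j20·0.2) = 1 + j4 → |·| ≈ 4.1231, ∠ ≈ 75.96°
pole (1 + j20·0.05) = 1 + j1 → |·| ≈ 1.4142, ∠ ≈ 45.00°
|T| = 125 · 4.1231 / (1.4142) ≈ 364.44
Gain = 20 log₁₀(364.44) ≈ 51.23 dB
∠T = (75.96°) − (45.00°) = 30.96°

At ω = 66 rad/s:
zero (1 + j66·0.2) = 1 + j13.2 → |·| ≈ 13.238, ∠ ≈ 85.67°
pole (1 + j66·0.05) = 1 + j3.3 → |·| ≈ 3.4482, ∠ ≈ 73.14°
|T| = 125 · 13.238 / (3.4482) ≈ 479.89
Gain = 20 log₁₀(479.89) ≈ 53.62 dB
∠T = (85.67°) − (73.14°) = 12.53°

ω = 20: 51.2 dB, 31.0°; ω = 66: 53.6 dB, 12.5°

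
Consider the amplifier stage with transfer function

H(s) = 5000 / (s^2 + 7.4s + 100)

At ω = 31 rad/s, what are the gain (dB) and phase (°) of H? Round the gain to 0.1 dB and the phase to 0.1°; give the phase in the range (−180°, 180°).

15.0 dB, -165.1°

At s = jω = j31:
quadratic: (j31)² + 7.4·j31 + 100 = -861 + j229.4 → |·| ≈ 891.04, ∠ ≈ 165.08°
|H| = 5000 / 891.04 ≈ 5.6114
Gain = 20 log₁₀(5.6114) ≈ 14.98 dB
∠H = 0.00° − 165.08° = -165.08°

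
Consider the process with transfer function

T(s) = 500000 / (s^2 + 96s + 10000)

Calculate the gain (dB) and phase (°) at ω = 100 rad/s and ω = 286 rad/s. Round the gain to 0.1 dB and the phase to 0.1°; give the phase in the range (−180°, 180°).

ω = 100: 34.3 dB, -90.0°; ω = 286: 16.3 dB, -159.1°

At s = jω = j100:
quadratic: (j100)² + 96·j100 + 10000 = 0 + j9600 → |·| ≈ 9600, ∠ ≈ 90.00°
|T| = 500000 / 9600 ≈ 52.083
Gain = 20 log₁₀(52.083) ≈ 34.33 dB
∠T = 0.00° − 90.00° = -90.00°

At s = jω = j286:
quadratic: (j286)² + 96·j286 + 10000 = -71796 + j27456 → |·| ≈ 76867, ∠ ≈ 159.07°
|T| = 500000 / 76867 ≈ 6.5047
Gain = 20 log₁₀(6.5047) ≈ 16.26 dB
∠T = 0.00° − 159.07° = -159.07°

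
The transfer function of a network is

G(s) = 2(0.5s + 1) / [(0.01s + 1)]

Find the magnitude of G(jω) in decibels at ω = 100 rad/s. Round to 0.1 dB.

37.0 dB

At ω = 100 rad/s:
zero (1 + j100·0.5) = 1 + j50 → |·| ≈ 50.01, ∠ ≈ 88.85°
pole (1 + j100·0.01) = 1 + j1 → |·| ≈ 1.4142, ∠ ≈ 45.00°
|G| = 2 · 50.01 / (1.4142) ≈ 70.725
Gain = 20 log₁₀(70.725) ≈ 36.99 dB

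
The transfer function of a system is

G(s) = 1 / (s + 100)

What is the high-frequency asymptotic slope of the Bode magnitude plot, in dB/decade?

Each pole contributes −20 dB/decade at high frequency; each zero contributes +20 dB/decade.
Net: 0 zero(s) − 1 pole(s) → -20 dB/decade.

-20 dB/decade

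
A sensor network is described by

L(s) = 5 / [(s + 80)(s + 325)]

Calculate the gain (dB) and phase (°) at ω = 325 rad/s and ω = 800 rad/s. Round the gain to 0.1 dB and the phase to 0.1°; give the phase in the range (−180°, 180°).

At s = jω = j325:
pole (s+80): 80 + j325 → |·| = √(80²+325²) = √112025 ≈ 334.7, ∠ = arctan(325/80) ≈ 76.17°
pole (s+325): 325 + j325 → |·| = √(325²+325²) = √211250 ≈ 459.62, ∠ = arctan(325/325) ≈ 45.00°
|L| = 5 / 1.5383e+05 ≈ 3.2503e-05
Gain = 20 log₁₀(3.2503e-05) ≈ -89.76 dB
∠L = 0.00° − 121.17° = -121.17°

At s = jω = j800:
pole (s+80): 80 + j800 → |·| = √(80²+800²) = √646400 ≈ 803.99, ∠ = arctan(800/80) ≈ 84.29°
pole (s+325): 325 + j800 → |·| = √(325²+800²) = √745625 ≈ 863.5, ∠ = arctan(800/325) ≈ 67.89°
|L| = 5 / 6.9425e+05 ≈ 7.202e-06
Gain = 20 log₁₀(7.202e-06) ≈ -102.85 dB
∠L = 0.00° − 152.18° = -152.18°

ω = 325: -89.8 dB, -121.2°; ω = 800: -102.9 dB, -152.2°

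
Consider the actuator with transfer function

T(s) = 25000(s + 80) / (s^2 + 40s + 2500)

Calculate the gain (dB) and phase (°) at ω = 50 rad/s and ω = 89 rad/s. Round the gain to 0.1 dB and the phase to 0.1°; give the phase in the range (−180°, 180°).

At s = jω = j50:
zero (s+80): 80 + j50 → |·| = √(80²+50²) = √8900 ≈ 94.34, ∠ = arctan(50/80) ≈ 32.01°
quadratic: (j50)² + 40·j50 + 2500 = 0 + j2000 → |·| ≈ 2000, ∠ ≈ 90.00°
|T| = 25000 · 94.34 / 2000 ≈ 1179.2
Gain = 20 log₁₀(1179.2) ≈ 61.43 dB
∠T = 32.01° − 90.00° = -57.99°

At s = jω = j89:
zero (s+80): 80 + j89 → |·| = √(80²+89²) = √14321 ≈ 119.67, ∠ = arctan(89/80) ≈ 48.05°
quadratic: (j89)² + 40·j89 + 2500 = -5421 + j3560 → |·| ≈ 6485.4, ∠ ≈ 146.71°
|T| = 25000 · 119.67 / 6485.4 ≈ 461.31
Gain = 20 log₁₀(461.31) ≈ 53.28 dB
∠T = 48.05° − 146.71° = -98.66°

ω = 50: 61.4 dB, -58.0°; ω = 89: 53.3 dB, -98.7°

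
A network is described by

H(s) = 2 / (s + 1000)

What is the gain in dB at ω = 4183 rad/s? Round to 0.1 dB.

-66.7 dB

At s = jω = j4183:
pole (s+1000): 1000 + j4183 → |·| = √(1000²+4183²) = √18497489 ≈ 4300.9, ∠ = arctan(4183/1000) ≈ 76.56°
|H| = 2 / 4300.9 ≈ 0.00046502
Gain = 20 log₁₀(0.00046502) ≈ -66.65 dB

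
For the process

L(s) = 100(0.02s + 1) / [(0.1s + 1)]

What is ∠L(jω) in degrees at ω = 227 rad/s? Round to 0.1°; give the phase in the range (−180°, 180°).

-9.9°

At ω = 227 rad/s:
zero (1 + j227·0.02) = 1 + j4.54 → |·| ≈ 4.6488, ∠ ≈ 77.58°
pole (1 + j227·0.1) = 1 + j22.7 → |·| ≈ 22.722, ∠ ≈ 87.48°
∠L = (77.58°) − (87.48°) = -9.90°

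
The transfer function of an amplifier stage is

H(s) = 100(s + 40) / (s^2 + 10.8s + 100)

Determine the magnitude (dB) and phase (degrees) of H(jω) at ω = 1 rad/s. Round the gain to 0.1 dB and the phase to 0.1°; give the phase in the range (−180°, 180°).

32.1 dB, -4.8°

At s = jω = j1:
zero (s+40): 40 + j1 → |·| = √(40²+1²) = √1601 ≈ 40.012, ∠ = arctan(1/40) ≈ 1.43°
quadratic: (j1)² + 10.8·j1 + 100 = 99 + j10.8 → |·| ≈ 99.587, ∠ ≈ 6.23°
|H| = 100 · 40.012 / 99.587 ≈ 40.178
Gain = 20 log₁₀(40.178) ≈ 32.08 dB
∠H = 1.43° − 6.23° = -4.80°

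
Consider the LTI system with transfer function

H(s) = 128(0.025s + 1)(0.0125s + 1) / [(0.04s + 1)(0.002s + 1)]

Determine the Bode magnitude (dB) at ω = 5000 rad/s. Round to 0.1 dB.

At ω = 5000 rad/s:
zero (1 + j5000·0.025) = 1 + j125 → |·| ≈ 125, ∠ ≈ 89.54°
zero (1 + j5000·0.0125) = 1 + j62.5 → |·| ≈ 62.508, ∠ ≈ 89.08°
pole (1 + j5000·0.04) = 1 + j200 → |·| ≈ 200, ∠ ≈ 89.71°
pole (1 + j5000·0.002) = 1 + j10 → |·| ≈ 10.05, ∠ ≈ 84.29°
|H| = 128 · 125 · 62.508 / (200 · 10.05) ≈ 497.58
Gain = 20 log₁₀(497.58) ≈ 53.94 dB

53.9 dB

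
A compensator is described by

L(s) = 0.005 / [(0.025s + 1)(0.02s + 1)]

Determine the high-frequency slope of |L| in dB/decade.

Each pole contributes −20 dB/decade at high frequency; each zero contributes +20 dB/decade.
Net: 0 zero(s) − 2 pole(s) → -40 dB/decade.

-40 dB/decade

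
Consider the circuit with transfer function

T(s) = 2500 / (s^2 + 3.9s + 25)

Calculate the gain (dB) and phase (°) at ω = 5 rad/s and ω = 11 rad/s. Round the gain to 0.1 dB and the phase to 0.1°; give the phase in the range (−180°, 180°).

At s = jω = j5:
quadratic: (j5)² + 3.9·j5 + 25 = 0 + j19.5 → |·| ≈ 19.5, ∠ ≈ 90.00°
|T| = 2500 / 19.5 ≈ 128.21
Gain = 20 log₁₀(128.21) ≈ 42.16 dB
∠T = 0.00° − 90.00° = -90.00°

At s = jω = j11:
quadratic: (j11)² + 3.9·j11 + 25 = -96 + j42.9 → |·| ≈ 105.15, ∠ ≈ 155.92°
|T| = 2500 / 105.15 ≈ 23.776
Gain = 20 log₁₀(23.776) ≈ 27.52 dB
∠T = 0.00° − 155.92° = -155.92°

ω = 5: 42.2 dB, -90.0°; ω = 11: 27.5 dB, -155.9°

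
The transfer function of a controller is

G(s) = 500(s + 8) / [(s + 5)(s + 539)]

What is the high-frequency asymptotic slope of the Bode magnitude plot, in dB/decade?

Each pole contributes −20 dB/decade at high frequency; each zero contributes +20 dB/decade.
Net: 1 zero(s) − 2 pole(s) → -20 dB/decade.

-20 dB/decade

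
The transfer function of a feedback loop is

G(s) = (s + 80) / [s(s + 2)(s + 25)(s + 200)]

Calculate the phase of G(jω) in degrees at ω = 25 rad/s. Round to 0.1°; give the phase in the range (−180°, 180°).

At s = jω = j25:
zero (s+80): 80 + j25 → |·| = √(80²+25²) = √7025 ≈ 83.815, ∠ = arctan(25/80) ≈ 17.35°
pole (s+2): 2 + j25 → |·| = √(2²+25²) = √629 ≈ 25.08, ∠ = arctan(25/2) ≈ 85.43°
pole (s+25): 25 + j25 → |·| = √(25²+25²) = √1250 ≈ 35.355, ∠ = arctan(25/25) ≈ 45.00°
pole (s+200): 200 + j25 → |·| = √(200²+25²) = √40625 ≈ 201.56, ∠ = arctan(25/200) ≈ 7.13°
pole at origin: |s| = 25, ∠ = 90.00° (in denominator)
∠G = 17.35° − 227.56° = -210.21° ≡ 149.79° (principal value)

149.8°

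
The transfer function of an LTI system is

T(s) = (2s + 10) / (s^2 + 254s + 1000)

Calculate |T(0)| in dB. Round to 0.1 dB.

-40.0 dB

T(0) = 10 / 1000 = 0.01
20 log₁₀(0.01) ≈ -40.00 dB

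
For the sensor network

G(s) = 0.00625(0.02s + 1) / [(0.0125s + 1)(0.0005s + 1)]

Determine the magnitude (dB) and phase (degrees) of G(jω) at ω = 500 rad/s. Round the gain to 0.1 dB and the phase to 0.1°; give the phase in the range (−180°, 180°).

At ω = 500 rad/s:
zero (1 + j500·0.02) = 1 + j10 → |·| ≈ 10.05, ∠ ≈ 84.29°
pole (1 + j500·0.0125) = 1 + j6.25 → |·| ≈ 6.3295, ∠ ≈ 80.91°
pole (1 + j500·0.0005) = 1 + j0.25 → |·| ≈ 1.0308, ∠ ≈ 14.04°
|G| = 0.00625 · 10.05 / (6.3295 · 1.0308) ≈ 0.0096273
Gain = 20 log₁₀(0.0096273) ≈ -40.33 dB
∠G = (84.29°) − (80.91° + 14.04°) = -10.66°

-40.3 dB, -10.7°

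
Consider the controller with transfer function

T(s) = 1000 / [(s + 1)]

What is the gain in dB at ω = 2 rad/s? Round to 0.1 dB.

At ω = 2 rad/s:
pole (1 + j2·1) = 1 + j2 → |·| ≈ 2.2361, ∠ ≈ 63.43°
|T| = 1000 · 1 / (2.2361) ≈ 447.21
Gain = 20 log₁₀(447.21) ≈ 53.01 dB

53.0 dB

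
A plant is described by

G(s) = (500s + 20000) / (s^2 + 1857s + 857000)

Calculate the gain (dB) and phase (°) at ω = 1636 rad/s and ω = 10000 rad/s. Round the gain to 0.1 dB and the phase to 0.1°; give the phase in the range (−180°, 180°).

Substitute s = j1636:
Numerator: 500(j1636) + 20000 = 20000 + j818000
Denominator: (j1636)^2 + 1857(j1636) + 857000 = -1819496 + j3038052
|N| = √(20000² + 818000²) ≈ 8.1824e+05, ∠N ≈ 88.60°
|D| = √(1819496² + 3038052²) ≈ 3.5412e+06, ∠D ≈ 120.92°
|G| = 8.1824e+05 / 3.5412e+06 ≈ 0.23106
Gain = 20 log₁₀(0.23106) ≈ -12.73 dB
∠G = 88.60° − 120.92° = -32.32°

Substitute s = j10000:
Numerator: 500(j10000) + 20000 = 20000 + j5000000
Denominator: (j10000)^2 + 1857(j10000) + 857000 = -99143000 + j18570000
|N| = √(20000² + 5000000²) ≈ 5e+06, ∠N ≈ 89.77°
|D| = √(99143000² + 18570000²) ≈ 1.0087e+08, ∠D ≈ 169.39°
|G| = 5e+06 / 1.0087e+08 ≈ 0.049569
Gain = 20 log₁₀(0.049569) ≈ -26.10 dB
∠G = 89.77° − 169.39° = -79.62°

ω = 1636: -12.7 dB, -32.3°; ω = 10000: -26.1 dB, -79.6°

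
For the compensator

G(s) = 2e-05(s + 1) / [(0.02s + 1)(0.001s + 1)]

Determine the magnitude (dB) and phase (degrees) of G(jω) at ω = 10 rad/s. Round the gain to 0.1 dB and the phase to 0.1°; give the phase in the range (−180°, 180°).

At ω = 10 rad/s:
zero (1 + j10·1) = 1 + j10 → |·| ≈ 10.05, ∠ ≈ 84.29°
pole (1 + j10·0.02) = 1 + j0.2 → |·| ≈ 1.0198, ∠ ≈ 11.31°
pole (1 + j10·0.001) = 1 + j0.01 → |·| ≈ 1, ∠ ≈ 0.57°
|G| = 2e-05 · 10.05 / (1.0198 · 1) ≈ 0.0001971
Gain = 20 log₁₀(0.0001971) ≈ -74.11 dB
∠G = (84.29°) − (11.31° + 0.57°) = 72.41°

-74.1 dB, 72.4°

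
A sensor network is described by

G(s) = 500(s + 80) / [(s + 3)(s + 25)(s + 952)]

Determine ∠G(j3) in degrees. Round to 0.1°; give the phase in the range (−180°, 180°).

-49.9°

At s = jω = j3:
zero (s+80): 80 + j3 → |·| = √(80²+3²) = √6409 ≈ 80.056, ∠ = arctan(3/80) ≈ 2.15°
pole (s+3): 3 + j3 → |·| = √(3²+3²) = √18 ≈ 4.2426, ∠ = arctan(3/3) ≈ 45.00°
pole (s+25): 25 + j3 → |·| = √(25²+3²) = √634 ≈ 25.179, ∠ = arctan(3/25) ≈ 6.84°
pole (s+952): 952 + j3 → |·| = √(952²+3²) = √906313 ≈ 952, ∠ = arctan(3/952) ≈ 0.18°
∠G = 2.15° − 52.02° = -49.87°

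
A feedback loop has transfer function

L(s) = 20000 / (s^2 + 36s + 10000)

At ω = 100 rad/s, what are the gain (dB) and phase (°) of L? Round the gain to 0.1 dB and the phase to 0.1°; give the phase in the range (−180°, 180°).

14.9 dB, -90.0°

At s = jω = j100:
quadratic: (j100)² + 36·j100 + 10000 = 0 + j3600 → |·| ≈ 3600, ∠ ≈ 90.00°
|L| = 20000 / 3600 ≈ 5.5556
Gain = 20 log₁₀(5.5556) ≈ 14.89 dB
∠L = 0.00° − 90.00° = -90.00°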